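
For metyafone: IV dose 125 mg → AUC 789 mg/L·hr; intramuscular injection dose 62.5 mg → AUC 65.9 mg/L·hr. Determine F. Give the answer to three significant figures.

F = 0.167

F = (AUC_ev / D_ev) / (AUC_iv / D_iv)
  = (65.9/62.5) / (789/125)
  = 1.0544 / 6.312 = 0.1670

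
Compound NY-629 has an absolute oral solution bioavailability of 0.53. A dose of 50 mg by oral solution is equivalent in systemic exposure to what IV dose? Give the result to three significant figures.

D_iv = 26.5 mg

Systemic exposure from an extravascular dose = F × D_ev, so the equivalent IV dose is F × D_ev.
D_iv = F × D_ev = 0.53 × 50 = 26.5 mg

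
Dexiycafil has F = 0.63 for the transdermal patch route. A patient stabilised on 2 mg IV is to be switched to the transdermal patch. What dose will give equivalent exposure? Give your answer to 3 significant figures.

For equal systemic exposure: F × D_ev = D_iv
D_ev = D_iv / F = 2 / 0.63 = 3.1746 mg

D_transdermal = 3.17 mg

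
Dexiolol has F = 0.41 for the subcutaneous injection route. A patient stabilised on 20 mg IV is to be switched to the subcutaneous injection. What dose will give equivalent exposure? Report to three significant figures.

D_subcutaneous = 48.8 mg

For equal systemic exposure: F × D_ev = D_iv
D_ev = D_iv / F = 20 / 0.41 = 48.7805 mg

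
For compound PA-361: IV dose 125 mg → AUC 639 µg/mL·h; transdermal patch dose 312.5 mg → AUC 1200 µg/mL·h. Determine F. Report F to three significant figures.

F = 0.751

F = (AUC_ev / D_ev) / (AUC_iv / D_iv)
  = (1200/312.5) / (639/125)
  = 3.84 / 5.112 = 0.7512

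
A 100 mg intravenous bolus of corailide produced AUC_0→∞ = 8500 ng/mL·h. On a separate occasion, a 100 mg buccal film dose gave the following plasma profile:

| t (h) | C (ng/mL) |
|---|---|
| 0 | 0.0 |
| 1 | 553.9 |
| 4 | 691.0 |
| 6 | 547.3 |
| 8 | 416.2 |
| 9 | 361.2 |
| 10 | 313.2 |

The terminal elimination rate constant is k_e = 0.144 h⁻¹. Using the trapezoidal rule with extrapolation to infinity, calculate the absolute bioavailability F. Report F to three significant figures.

Trapezoidal AUC_0→10 (buccal film):
  [0→1]: (0.0+553.9)/2 × 1 = 276.95
  [1→4]: (553.9+691.0)/2 × 3 = 1867.35
  [4→6]: (691.0+547.3)/2 × 2 = 1238.3
  [6→8]: (547.3+416.2)/2 × 2 = 963.5
  [8→9]: (416.2+361.2)/2 × 1 = 388.7
  [9→10]: (361.2+313.2)/2 × 1 = 337.2
  Sum = 5072.0 ng/mL·h
Tail: C_last/k_e = 313.2/0.144 = 2175.000
AUC_0→∞ (buccal film) = 5072.0 + 2175.000 = 7247.0 ng/mL·h
F = (AUC_ev/D_ev)/(AUC_iv/D_iv) = (7247.0/100)/(8500/100) = 72.47/85 = 0.8526

F = 0.853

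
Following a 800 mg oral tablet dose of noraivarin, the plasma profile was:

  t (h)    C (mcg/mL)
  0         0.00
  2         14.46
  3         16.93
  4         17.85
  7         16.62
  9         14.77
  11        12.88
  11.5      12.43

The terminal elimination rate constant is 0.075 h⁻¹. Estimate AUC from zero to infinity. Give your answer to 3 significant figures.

Trapezoidal AUC_0→11.5:
  [0→2]: (0.00+14.46)/2 × 2 = 14.46
  [2→3]: (14.46+16.93)/2 × 1 = 15.695
  [3→4]: (16.93+17.85)/2 × 1 = 17.39
  [4→7]: (17.85+16.62)/2 × 3 = 51.705
  [7→9]: (16.62+14.77)/2 × 2 = 31.39
  [9→11]: (14.77+12.88)/2 × 2 = 27.65
  [11→11.5]: (12.88+12.43)/2 × 0.5 = 6.3275
  Sum = 164.6175 mcg/mL·h
Extrapolated tail: C_last / k_e = 12.43 / 0.075 = 165.733
AUC_0→∞ = 164.6175 + 165.733 = 330.3505 mcg/mL·h

AUC = 330 mcg/mL·h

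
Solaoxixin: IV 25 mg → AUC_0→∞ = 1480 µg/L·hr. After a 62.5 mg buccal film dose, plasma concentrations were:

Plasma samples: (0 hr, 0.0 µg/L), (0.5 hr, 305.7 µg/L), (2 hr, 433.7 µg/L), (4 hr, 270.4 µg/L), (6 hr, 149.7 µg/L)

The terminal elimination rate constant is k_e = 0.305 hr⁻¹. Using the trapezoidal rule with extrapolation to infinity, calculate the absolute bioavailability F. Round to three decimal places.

Trapezoidal AUC_0→6 (buccal film):
  [0→0.5]: (0.0+305.7)/2 × 0.5 = 76.425
  [0.5→2]: (305.7+433.7)/2 × 1.5 = 554.55
  [2→4]: (433.7+270.4)/2 × 2 = 704.1
  [4→6]: (270.4+149.7)/2 × 2 = 420.1
  Sum = 1755.175 µg/L·hr
Tail: C_last/k_e = 149.7/0.305 = 490.820
AUC_0→∞ (buccal film) = 1755.175 + 490.820 = 2245.995 µg/L·hr
F = (AUC_ev/D_ev)/(AUC_iv/D_iv) = (2245.995/62.5)/(1480/25) = 35.93592/59.2 = 0.6070

F = 0.607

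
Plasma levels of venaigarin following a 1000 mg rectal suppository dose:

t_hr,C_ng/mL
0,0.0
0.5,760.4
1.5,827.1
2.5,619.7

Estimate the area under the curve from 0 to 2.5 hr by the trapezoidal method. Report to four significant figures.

AUC = 1707 ng/mL·hr

Trapezoidal AUC_0→2.5:
  [0→0.5]: (0.0+760.4)/2 × 0.5 = 190.1
  [0.5→1.5]: (760.4+827.1)/2 × 1 = 793.75
  [1.5→2.5]: (827.1+619.7)/2 × 1 = 723.4
  Sum = 1707.25 ng/mL·hr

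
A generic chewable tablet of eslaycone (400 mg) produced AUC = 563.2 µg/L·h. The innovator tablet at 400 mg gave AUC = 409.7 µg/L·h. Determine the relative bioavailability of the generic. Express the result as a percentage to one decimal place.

F_rel = (AUC_test/D_test) / (AUC_ref/D_ref)
      = (563.2/400) / (409.7/400)
      = 1.408 / 1.02425 = 1.3747 = 137.47%

F_rel = 137.5%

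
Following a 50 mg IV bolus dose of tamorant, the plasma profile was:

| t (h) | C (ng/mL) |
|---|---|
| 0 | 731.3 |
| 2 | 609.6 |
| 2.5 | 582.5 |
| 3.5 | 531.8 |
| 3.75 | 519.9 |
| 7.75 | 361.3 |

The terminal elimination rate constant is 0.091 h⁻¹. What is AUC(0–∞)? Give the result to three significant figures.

AUC = 8060 ng/mL·h

Trapezoidal AUC_0→7.75:
  [0→2]: (731.3+609.6)/2 × 2 = 1340.9
  [2→2.5]: (609.6+582.5)/2 × 0.5 = 298.025
  [2.5→3.5]: (582.5+531.8)/2 × 1 = 557.15
  [3.5→3.75]: (531.8+519.9)/2 × 0.25 = 131.4625
  [3.75→7.75]: (519.9+361.3)/2 × 4 = 1762.4
  Sum = 4089.9375 ng/mL·h
Extrapolated tail: C_last / k_e = 361.3 / 0.091 = 3970.330
AUC_0→∞ = 4089.9375 + 3970.330 = 8060.2675 ng/mL·h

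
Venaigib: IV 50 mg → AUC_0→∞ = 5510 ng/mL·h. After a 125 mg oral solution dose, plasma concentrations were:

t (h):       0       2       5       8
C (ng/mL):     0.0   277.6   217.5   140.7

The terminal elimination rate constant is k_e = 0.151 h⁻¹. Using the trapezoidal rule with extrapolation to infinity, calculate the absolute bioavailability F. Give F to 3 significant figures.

Trapezoidal AUC_0→8 (oral solution):
  [0→2]: (0.0+277.6)/2 × 2 = 277.6
  [2→5]: (277.6+217.5)/2 × 3 = 742.65
  [5→8]: (217.5+140.7)/2 × 3 = 537.3
  Sum = 1557.55 ng/mL·h
Tail: C_last/k_e = 140.7/0.151 = 931.788
AUC_0→∞ (oral solution) = 1557.55 + 931.788 = 2489.338 ng/mL·h
F = (AUC_ev/D_ev)/(AUC_iv/D_iv) = (2489.338/125)/(5510/50) = 19.914704/110.2 = 0.1807

F = 0.181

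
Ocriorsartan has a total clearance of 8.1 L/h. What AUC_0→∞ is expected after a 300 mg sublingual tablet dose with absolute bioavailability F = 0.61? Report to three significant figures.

AUC_0→∞ = F × Dose / CL
        = 0.61 × 300 / 8.1 = 22.5926 mg/L·h

AUC = 22.6 mg/L·h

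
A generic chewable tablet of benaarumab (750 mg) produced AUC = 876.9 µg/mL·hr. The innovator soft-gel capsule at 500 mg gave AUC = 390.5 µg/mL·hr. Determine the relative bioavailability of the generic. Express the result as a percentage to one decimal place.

F_rel = 149.7%

F_rel = (AUC_test/D_test) / (AUC_ref/D_ref)
      = (876.9/750) / (390.5/500)
      = 1.1692 / 0.781 = 1.4971 = 149.71%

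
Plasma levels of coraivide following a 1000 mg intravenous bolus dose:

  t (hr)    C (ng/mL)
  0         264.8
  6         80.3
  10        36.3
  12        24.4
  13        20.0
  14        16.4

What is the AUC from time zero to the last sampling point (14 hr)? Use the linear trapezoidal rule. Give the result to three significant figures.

AUC = 1370 ng/mL·hr

Trapezoidal AUC_0→14:
  [0→6]: (264.8+80.3)/2 × 6 = 1035.3
  [6→10]: (80.3+36.3)/2 × 4 = 233.2
  [10→12]: (36.3+24.4)/2 × 2 = 60.7
  [12→13]: (24.4+20.0)/2 × 1 = 22.2
  [13→14]: (20.0+16.4)/2 × 1 = 18.2
  Sum = 1369.6 ng/mL·hr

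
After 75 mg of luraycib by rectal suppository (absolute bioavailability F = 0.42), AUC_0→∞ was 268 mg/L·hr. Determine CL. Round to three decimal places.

CL = 0.118 L/hr

CL = F × Dose / AUC_0→∞
   = 0.42 × 75 / 268 = 0.117537 L/hr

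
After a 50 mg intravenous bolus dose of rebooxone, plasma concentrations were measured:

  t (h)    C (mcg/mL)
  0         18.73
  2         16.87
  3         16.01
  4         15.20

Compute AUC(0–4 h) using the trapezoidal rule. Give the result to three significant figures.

AUC = 67.6 mcg/mL·h

Trapezoidal AUC_0→4:
  [0→2]: (18.73+16.87)/2 × 2 = 35.6
  [2→3]: (16.87+16.01)/2 × 1 = 16.44
  [3→4]: (16.01+15.20)/2 × 1 = 15.605
  Sum = 67.645 mcg/mL·h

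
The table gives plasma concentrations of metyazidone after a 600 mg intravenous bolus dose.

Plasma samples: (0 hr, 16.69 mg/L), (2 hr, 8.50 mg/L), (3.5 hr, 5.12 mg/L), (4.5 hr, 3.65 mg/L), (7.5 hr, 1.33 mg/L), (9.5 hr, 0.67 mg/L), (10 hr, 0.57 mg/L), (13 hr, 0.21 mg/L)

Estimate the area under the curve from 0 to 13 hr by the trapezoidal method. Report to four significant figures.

AUC = 50.74 mg/L·hr

Trapezoidal AUC_0→13:
  [0→2]: (16.69+8.50)/2 × 2 = 25.19
  [2→3.5]: (8.50+5.12)/2 × 1.5 = 10.215
  [3.5→4.5]: (5.12+3.65)/2 × 1 = 4.385
  [4.5→7.5]: (3.65+1.33)/2 × 3 = 7.47
  [7.5→9.5]: (1.33+0.67)/2 × 2 = 2.0
  [9.5→10]: (0.67+0.57)/2 × 0.5 = 0.31
  [10→13]: (0.57+0.21)/2 × 3 = 1.17
  Sum = 50.74 mg/L·hr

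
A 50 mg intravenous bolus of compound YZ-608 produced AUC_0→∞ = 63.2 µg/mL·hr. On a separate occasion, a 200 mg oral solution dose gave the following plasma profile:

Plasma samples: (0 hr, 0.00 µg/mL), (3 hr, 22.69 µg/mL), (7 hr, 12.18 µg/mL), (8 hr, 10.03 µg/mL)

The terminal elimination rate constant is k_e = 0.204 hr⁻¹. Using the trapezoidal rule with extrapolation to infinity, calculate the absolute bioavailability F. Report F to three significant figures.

Trapezoidal AUC_0→8 (oral solution):
  [0→3]: (0.00+22.69)/2 × 3 = 34.035
  [3→7]: (22.69+12.18)/2 × 4 = 69.74
  [7→8]: (12.18+10.03)/2 × 1 = 11.105
  Sum = 114.88 µg/mL·hr
Tail: C_last/k_e = 10.03/0.204 = 49.167
AUC_0→∞ (oral solution) = 114.88 + 49.167 = 164.047 µg/mL·hr
F = (AUC_ev/D_ev)/(AUC_iv/D_iv) = (164.047/200)/(63.2/50) = 0.820235/1.264 = 0.6489

F = 0.649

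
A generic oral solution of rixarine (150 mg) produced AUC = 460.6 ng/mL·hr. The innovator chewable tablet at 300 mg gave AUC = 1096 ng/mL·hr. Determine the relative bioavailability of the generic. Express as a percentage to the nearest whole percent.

F_rel = 84%

F_rel = (AUC_test/D_test) / (AUC_ref/D_ref)
      = (460.6/150) / (1096/300)
      = 3.07067 / 3.65333 = 0.8405 = 84.05%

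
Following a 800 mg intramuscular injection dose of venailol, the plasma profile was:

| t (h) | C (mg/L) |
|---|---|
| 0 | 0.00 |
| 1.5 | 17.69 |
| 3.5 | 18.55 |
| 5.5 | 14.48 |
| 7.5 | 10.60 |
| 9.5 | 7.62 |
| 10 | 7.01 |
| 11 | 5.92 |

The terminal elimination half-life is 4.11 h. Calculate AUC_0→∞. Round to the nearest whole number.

Trapezoidal AUC_0→11:
  [0→1.5]: (0.00+17.69)/2 × 1.5 = 13.2675
  [1.5→3.5]: (17.69+18.55)/2 × 2 = 36.24
  [3.5→5.5]: (18.55+14.48)/2 × 2 = 33.03
  [5.5→7.5]: (14.48+10.60)/2 × 2 = 25.08
  [7.5→9.5]: (10.60+7.62)/2 × 2 = 18.22
  [9.5→10]: (7.62+7.01)/2 × 0.5 = 3.6575
  [10→11]: (7.01+5.92)/2 × 1 = 6.465
  Sum = 135.96 mg/L·h
k_e = ln2 / t½ = 0.693147 / 4.11 = 0.1686 h^-1
Extrapolated tail: C_last / k_e = 5.92 / 0.1686 = 35.113
AUC_0→∞ = 135.96 + 35.113 = 171.073 mg/L·h

AUC = 171 mg/L·h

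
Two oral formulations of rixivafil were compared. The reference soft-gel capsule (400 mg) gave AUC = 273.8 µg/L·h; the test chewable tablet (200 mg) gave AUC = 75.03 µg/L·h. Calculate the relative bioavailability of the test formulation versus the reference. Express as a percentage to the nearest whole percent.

F_rel = 55%

F_rel = (AUC_test/D_test) / (AUC_ref/D_ref)
      = (75.03/200) / (273.8/400)
      = 0.37515 / 0.6845 = 0.5481 = 54.81%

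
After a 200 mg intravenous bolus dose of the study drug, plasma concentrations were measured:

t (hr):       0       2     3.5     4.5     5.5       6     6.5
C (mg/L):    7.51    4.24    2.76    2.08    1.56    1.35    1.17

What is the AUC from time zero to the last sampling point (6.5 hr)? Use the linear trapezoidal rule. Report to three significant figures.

Trapezoidal AUC_0→6.5:
  [0→2]: (7.51+4.24)/2 × 2 = 11.75
  [2→3.5]: (4.24+2.76)/2 × 1.5 = 5.25
  [3.5→4.5]: (2.76+2.08)/2 × 1 = 2.42
  [4.5→5.5]: (2.08+1.56)/2 × 1 = 1.82
  [5.5→6]: (1.56+1.35)/2 × 0.5 = 0.7275
  [6→6.5]: (1.35+1.17)/2 × 0.5 = 0.63
  Sum = 22.5975 mg/L·hr

AUC = 22.6 mg/L·hr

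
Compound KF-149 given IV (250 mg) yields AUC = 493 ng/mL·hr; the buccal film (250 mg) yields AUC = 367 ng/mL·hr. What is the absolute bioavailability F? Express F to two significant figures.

F = 0.74

F = (AUC_ev / D_ev) / (AUC_iv / D_iv)
  = (367/250) / (493/250)
  = 1.468 / 1.972 = 0.7444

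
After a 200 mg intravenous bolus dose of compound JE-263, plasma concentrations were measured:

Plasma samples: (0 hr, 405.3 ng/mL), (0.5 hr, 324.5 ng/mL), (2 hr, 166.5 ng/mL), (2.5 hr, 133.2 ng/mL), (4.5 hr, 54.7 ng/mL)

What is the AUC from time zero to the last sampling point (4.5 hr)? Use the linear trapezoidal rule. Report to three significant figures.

AUC = 814 ng/mL·hr

Trapezoidal AUC_0→4.5:
  [0→0.5]: (405.3+324.5)/2 × 0.5 = 182.45
  [0.5→2]: (324.5+166.5)/2 × 1.5 = 368.25
  [2→2.5]: (166.5+133.2)/2 × 0.5 = 74.925
  [2.5→4.5]: (133.2+54.7)/2 × 2 = 187.9
  Sum = 813.525 ng/mL·hr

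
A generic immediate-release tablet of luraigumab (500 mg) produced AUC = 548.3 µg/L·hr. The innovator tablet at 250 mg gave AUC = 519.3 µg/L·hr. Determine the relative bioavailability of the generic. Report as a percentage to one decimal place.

F_rel = 52.8%

F_rel = (AUC_test/D_test) / (AUC_ref/D_ref)
      = (548.3/500) / (519.3/250)
      = 1.0966 / 2.0772 = 0.5279 = 52.79%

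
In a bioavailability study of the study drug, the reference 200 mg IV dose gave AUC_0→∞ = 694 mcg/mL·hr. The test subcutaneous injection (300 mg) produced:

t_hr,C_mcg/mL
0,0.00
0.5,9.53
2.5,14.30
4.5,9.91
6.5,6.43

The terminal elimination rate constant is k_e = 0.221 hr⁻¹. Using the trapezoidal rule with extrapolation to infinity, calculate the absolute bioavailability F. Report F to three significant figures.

F = 0.0921

Trapezoidal AUC_0→6.5 (subcutaneous injection):
  [0→0.5]: (0.00+9.53)/2 × 0.5 = 2.3825
  [0.5→2.5]: (9.53+14.30)/2 × 2 = 23.83
  [2.5→4.5]: (14.30+9.91)/2 × 2 = 24.21
  [4.5→6.5]: (9.91+6.43)/2 × 2 = 16.34
  Sum = 66.7625 mcg/mL·hr
Tail: C_last/k_e = 6.43/0.221 = 29.095
AUC_0→∞ (subcutaneous injection) = 66.7625 + 29.095 = 95.8575 mcg/mL·hr
F = (AUC_ev/D_ev)/(AUC_iv/D_iv) = (95.8575/300)/(694/200) = 0.319525/3.47 = 0.0921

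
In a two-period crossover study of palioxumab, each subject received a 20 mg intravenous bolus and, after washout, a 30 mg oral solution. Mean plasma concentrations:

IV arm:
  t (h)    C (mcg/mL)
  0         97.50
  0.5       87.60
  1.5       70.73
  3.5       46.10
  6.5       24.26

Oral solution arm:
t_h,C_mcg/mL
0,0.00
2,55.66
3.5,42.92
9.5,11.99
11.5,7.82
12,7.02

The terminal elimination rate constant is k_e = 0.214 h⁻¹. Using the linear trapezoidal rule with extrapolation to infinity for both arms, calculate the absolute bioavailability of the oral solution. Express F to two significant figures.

Trapezoidal AUC_0→6.5 (IV):
  [0→0.5]: (97.50+87.60)/2 × 0.5 = 46.275
  [0.5→1.5]: (87.60+70.73)/2 × 1 = 79.165
  [1.5→3.5]: (70.73+46.10)/2 × 2 = 116.83
  [3.5→6.5]: (46.10+24.26)/2 × 3 = 105.54
  Sum = 347.81 mcg/mL·h
IV tail: 24.26/0.214 = 113.364; AUC_iv,0→∞ = 347.81 + 113.364 = 461.174 mcg/mL·h
Trapezoidal AUC_0→12 (oral solution):
  [0→2]: (0.00+55.66)/2 × 2 = 55.66
  [2→3.5]: (55.66+42.92)/2 × 1.5 = 73.935
  [3.5→9.5]: (42.92+11.99)/2 × 6 = 164.73
  [9.5→11.5]: (11.99+7.82)/2 × 2 = 19.81
  [11.5→12]: (7.82+7.02)/2 × 0.5 = 3.71
  Sum = 317.845 mcg/mL·h
oral solution tail: 7.02/0.214 = 32.804; AUC_ev,0→∞ = 317.845 + 32.804 = 350.649 mcg/mL·h
F = (AUC_ev/D_ev)/(AUC_iv/D_iv) = (350.649/30)/(461.174/20) = 11.6883/23.0587 = 0.5069

F = 0.51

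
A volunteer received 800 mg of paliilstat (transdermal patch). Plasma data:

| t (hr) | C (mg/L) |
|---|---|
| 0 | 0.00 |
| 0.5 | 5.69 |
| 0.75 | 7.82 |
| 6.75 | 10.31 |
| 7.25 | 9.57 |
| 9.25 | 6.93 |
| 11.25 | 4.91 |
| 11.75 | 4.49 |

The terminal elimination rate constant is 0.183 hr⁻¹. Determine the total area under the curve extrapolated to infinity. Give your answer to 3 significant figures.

AUC = 118 mg/L·hr

Trapezoidal AUC_0→11.75:
  [0→0.5]: (0.00+5.69)/2 × 0.5 = 1.4225
  [0.5→0.75]: (5.69+7.82)/2 × 0.25 = 1.68875
  [0.75→6.75]: (7.82+10.31)/2 × 6 = 54.39
  [6.75→7.25]: (10.31+9.57)/2 × 0.5 = 4.97
  [7.25→9.25]: (9.57+6.93)/2 × 2 = 16.5
  [9.25→11.25]: (6.93+4.91)/2 × 2 = 11.84
  [11.25→11.75]: (4.91+4.49)/2 × 0.5 = 2.35
  Sum = 93.16125 mg/L·hr
Extrapolated tail: C_last / k_e = 4.49 / 0.183 = 24.536
AUC_0→∞ = 93.16125 + 24.536 = 117.69725 mg/L·hr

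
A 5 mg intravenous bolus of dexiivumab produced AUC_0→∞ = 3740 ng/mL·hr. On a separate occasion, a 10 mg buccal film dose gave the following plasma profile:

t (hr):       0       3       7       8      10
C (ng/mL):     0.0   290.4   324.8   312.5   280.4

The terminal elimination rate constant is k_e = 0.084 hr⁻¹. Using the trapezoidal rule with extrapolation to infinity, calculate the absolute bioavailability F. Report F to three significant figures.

Trapezoidal AUC_0→10 (buccal film):
  [0→3]: (0.0+290.4)/2 × 3 = 435.6
  [3→7]: (290.4+324.8)/2 × 4 = 1230.4
  [7→8]: (324.8+312.5)/2 × 1 = 318.65
  [8→10]: (312.5+280.4)/2 × 2 = 592.9
  Sum = 2577.55 ng/mL·hr
Tail: C_last/k_e = 280.4/0.084 = 3338.095
AUC_0→∞ (buccal film) = 2577.55 + 3338.095 = 5915.645 ng/mL·hr
F = (AUC_ev/D_ev)/(AUC_iv/D_iv) = (5915.645/10)/(3740/5) = 591.5645/748 = 0.7909

F = 0.791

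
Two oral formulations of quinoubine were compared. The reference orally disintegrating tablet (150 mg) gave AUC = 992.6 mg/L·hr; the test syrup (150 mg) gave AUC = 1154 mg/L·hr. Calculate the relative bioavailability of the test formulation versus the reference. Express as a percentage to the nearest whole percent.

F_rel = (AUC_test/D_test) / (AUC_ref/D_ref)
      = (1154/150) / (992.6/150)
      = 7.69333 / 6.61733 = 1.1626 = 116.26%

F_rel = 116%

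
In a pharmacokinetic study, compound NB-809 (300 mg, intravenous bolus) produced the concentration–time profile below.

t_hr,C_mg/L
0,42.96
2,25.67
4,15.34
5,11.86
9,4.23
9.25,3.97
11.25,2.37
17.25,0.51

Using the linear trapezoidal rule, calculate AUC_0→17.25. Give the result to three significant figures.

AUC = 171 mg/L·hr

Trapezoidal AUC_0→17.25:
  [0→2]: (42.96+25.67)/2 × 2 = 68.63
  [2→4]: (25.67+15.34)/2 × 2 = 41.01
  [4→5]: (15.34+11.86)/2 × 1 = 13.6
  [5→9]: (11.86+4.23)/2 × 4 = 32.18
  [9→9.25]: (4.23+3.97)/2 × 0.25 = 1.025
  [9.25→11.25]: (3.97+2.37)/2 × 2 = 6.34
  [11.25→17.25]: (2.37+0.51)/2 × 6 = 8.64
  Sum = 171.425 mg/L·hr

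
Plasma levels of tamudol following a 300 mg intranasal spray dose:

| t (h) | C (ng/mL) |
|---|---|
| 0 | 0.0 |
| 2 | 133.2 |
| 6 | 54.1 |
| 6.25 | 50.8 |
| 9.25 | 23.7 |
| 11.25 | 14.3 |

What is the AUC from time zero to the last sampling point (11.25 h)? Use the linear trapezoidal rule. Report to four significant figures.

AUC = 670.7 ng/mL·h

Trapezoidal AUC_0→11.25:
  [0→2]: (0.0+133.2)/2 × 2 = 133.2
  [2→6]: (133.2+54.1)/2 × 4 = 374.6
  [6→6.25]: (54.1+50.8)/2 × 0.25 = 13.1125
  [6.25→9.25]: (50.8+23.7)/2 × 3 = 111.75
  [9.25→11.25]: (23.7+14.3)/2 × 2 = 38.0
  Sum = 670.6625 ng/mL·h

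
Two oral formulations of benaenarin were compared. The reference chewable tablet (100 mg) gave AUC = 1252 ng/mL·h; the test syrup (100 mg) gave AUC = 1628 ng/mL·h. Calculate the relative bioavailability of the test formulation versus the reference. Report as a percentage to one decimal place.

F_rel = 130.0%

F_rel = (AUC_test/D_test) / (AUC_ref/D_ref)
      = (1628/100) / (1252/100)
      = 16.28 / 12.52 = 1.3003 = 130.03%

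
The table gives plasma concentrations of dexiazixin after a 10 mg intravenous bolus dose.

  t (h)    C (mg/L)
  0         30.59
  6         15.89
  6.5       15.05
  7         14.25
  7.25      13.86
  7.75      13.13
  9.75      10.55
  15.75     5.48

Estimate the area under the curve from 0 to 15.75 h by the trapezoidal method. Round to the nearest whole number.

AUC = 237 mg/L·h

Trapezoidal AUC_0→15.75:
  [0→6]: (30.59+15.89)/2 × 6 = 139.44
  [6→6.5]: (15.89+15.05)/2 × 0.5 = 7.735
  [6.5→7]: (15.05+14.25)/2 × 0.5 = 7.325
  [7→7.25]: (14.25+13.86)/2 × 0.25 = 3.51375
  [7.25→7.75]: (13.86+13.13)/2 × 0.5 = 6.7475
  [7.75→9.75]: (13.13+10.55)/2 × 2 = 23.68
  [9.75→15.75]: (10.55+5.48)/2 × 6 = 48.09
  Sum = 236.53125 mg/L·h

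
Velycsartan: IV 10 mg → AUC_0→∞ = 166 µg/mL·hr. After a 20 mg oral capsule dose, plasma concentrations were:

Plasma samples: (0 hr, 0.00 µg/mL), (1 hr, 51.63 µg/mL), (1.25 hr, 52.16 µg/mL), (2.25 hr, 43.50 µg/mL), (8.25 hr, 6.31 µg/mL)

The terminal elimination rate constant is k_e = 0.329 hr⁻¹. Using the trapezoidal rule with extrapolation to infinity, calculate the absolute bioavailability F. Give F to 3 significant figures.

Trapezoidal AUC_0→8.25 (oral capsule):
  [0→1]: (0.00+51.63)/2 × 1 = 25.815
  [1→1.25]: (51.63+52.16)/2 × 0.25 = 12.97375
  [1.25→2.25]: (52.16+43.50)/2 × 1 = 47.83
  [2.25→8.25]: (43.50+6.31)/2 × 6 = 149.43
  Sum = 236.04875 µg/mL·hr
Tail: C_last/k_e = 6.31/0.329 = 19.179
AUC_0→∞ (oral capsule) = 236.04875 + 19.179 = 255.22775 µg/mL·hr
F = (AUC_ev/D_ev)/(AUC_iv/D_iv) = (255.22775/20)/(166/10) = 12.7614/16.6 = 0.7688

F = 0.769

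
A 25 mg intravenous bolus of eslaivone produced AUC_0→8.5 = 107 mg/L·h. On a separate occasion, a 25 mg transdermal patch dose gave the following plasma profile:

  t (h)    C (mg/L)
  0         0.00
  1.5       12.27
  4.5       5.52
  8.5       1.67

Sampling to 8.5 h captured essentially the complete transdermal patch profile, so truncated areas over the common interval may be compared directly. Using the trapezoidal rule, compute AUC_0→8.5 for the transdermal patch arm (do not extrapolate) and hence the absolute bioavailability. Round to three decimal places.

Trapezoidal AUC_0→8.5 (transdermal patch):
  [0→1.5]: (0.00+12.27)/2 × 1.5 = 9.2025
  [1.5→4.5]: (12.27+5.52)/2 × 3 = 26.685
  [4.5→8.5]: (5.52+1.67)/2 × 4 = 14.38
  Sum = 50.2675 mg/L·h
F = (AUC_ev/D_ev)/(AUC_iv/D_iv) = (50.2675/25)/(107/25) = 2.0107/4.28 = 0.4698

F = 0.470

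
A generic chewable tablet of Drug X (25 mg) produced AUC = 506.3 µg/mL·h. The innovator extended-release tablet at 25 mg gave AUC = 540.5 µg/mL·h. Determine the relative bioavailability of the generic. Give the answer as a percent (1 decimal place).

F_rel = (AUC_test/D_test) / (AUC_ref/D_ref)
      = (506.3/25) / (540.5/25)
      = 20.252 / 21.62 = 0.9367 = 93.67%

F_rel = 93.7%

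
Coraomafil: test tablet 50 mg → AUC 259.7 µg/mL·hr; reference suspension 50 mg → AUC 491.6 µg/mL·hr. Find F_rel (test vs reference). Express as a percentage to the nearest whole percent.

F_rel = (AUC_test/D_test) / (AUC_ref/D_ref)
      = (259.7/50) / (491.6/50)
      = 5.194 / 9.832 = 0.5283 = 52.83%

F_rel = 53%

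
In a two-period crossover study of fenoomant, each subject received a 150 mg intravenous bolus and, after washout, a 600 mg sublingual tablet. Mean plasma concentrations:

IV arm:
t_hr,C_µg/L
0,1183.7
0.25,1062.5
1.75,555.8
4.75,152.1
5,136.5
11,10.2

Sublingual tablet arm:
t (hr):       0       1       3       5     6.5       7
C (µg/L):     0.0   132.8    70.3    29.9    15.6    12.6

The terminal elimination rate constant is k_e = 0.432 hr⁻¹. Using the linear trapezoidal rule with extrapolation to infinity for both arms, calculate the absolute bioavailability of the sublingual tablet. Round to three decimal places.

Trapezoidal AUC_0→11 (IV):
  [0→0.25]: (1183.7+1062.5)/2 × 0.25 = 280.775
  [0.25→1.75]: (1062.5+555.8)/2 × 1.5 = 1213.725
  [1.75→4.75]: (555.8+152.1)/2 × 3 = 1061.85
  [4.75→5]: (152.1+136.5)/2 × 0.25 = 36.075
  [5→11]: (136.5+10.2)/2 × 6 = 440.1
  Sum = 3032.525 µg/L·hr
IV tail: 10.2/0.432 = 23.611; AUC_iv,0→∞ = 3032.525 + 23.611 = 3056.136 µg/L·hr
Trapezoidal AUC_0→7 (sublingual tablet):
  [0→1]: (0.0+132.8)/2 × 1 = 66.4
  [1→3]: (132.8+70.3)/2 × 2 = 203.1
  [3→5]: (70.3+29.9)/2 × 2 = 100.2
  [5→6.5]: (29.9+15.6)/2 × 1.5 = 34.125
  [6.5→7]: (15.6+12.6)/2 × 0.5 = 7.05
  Sum = 410.875 µg/L·hr
sublingual tablet tail: 12.6/0.432 = 29.167; AUC_ev,0→∞ = 410.875 + 29.167 = 440.042 µg/L·hr
F = (AUC_ev/D_ev)/(AUC_iv/D_iv) = (440.042/600)/(3056.136/150) = 0.733403/20.37424 = 0.0360

F = 0.036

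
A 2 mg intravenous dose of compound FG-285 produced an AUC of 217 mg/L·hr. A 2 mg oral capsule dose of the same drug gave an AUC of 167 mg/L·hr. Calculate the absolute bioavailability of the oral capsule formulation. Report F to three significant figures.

F = (AUC_ev / D_ev) / (AUC_iv / D_iv)
  = (167/2) / (217/2)
  = 83.5 / 108.5 = 0.7696

F = 0.770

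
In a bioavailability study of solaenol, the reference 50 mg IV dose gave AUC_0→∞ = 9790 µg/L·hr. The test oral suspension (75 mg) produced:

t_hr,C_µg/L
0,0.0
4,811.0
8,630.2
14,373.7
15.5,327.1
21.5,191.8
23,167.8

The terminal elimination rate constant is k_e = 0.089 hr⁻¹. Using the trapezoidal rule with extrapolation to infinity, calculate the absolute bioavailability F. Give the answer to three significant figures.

F = 0.800

Trapezoidal AUC_0→23 (oral suspension):
  [0→4]: (0.0+811.0)/2 × 4 = 1622.0
  [4→8]: (811.0+630.2)/2 × 4 = 2882.4
  [8→14]: (630.2+373.7)/2 × 6 = 3011.7
  [14→15.5]: (373.7+327.1)/2 × 1.5 = 525.6
  [15.5→21.5]: (327.1+191.8)/2 × 6 = 1556.7
  [21.5→23]: (191.8+167.8)/2 × 1.5 = 269.7
  Sum = 9868.1 µg/L·hr
Tail: C_last/k_e = 167.8/0.089 = 1885.393
AUC_0→∞ (oral suspension) = 9868.1 + 1885.393 = 11753.493 µg/L·hr
F = (AUC_ev/D_ev)/(AUC_iv/D_iv) = (11753.493/75)/(9790/50) = 156.71324/195.8 = 0.8004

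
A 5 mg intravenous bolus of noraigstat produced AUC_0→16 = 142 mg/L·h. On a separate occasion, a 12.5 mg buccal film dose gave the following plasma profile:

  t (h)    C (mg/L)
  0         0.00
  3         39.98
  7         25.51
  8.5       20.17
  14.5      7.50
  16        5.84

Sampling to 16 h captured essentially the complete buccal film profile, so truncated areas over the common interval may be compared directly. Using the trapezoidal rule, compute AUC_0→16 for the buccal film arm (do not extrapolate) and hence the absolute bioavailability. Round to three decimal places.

F = 0.896

Trapezoidal AUC_0→16 (buccal film):
  [0→3]: (0.00+39.98)/2 × 3 = 59.97
  [3→7]: (39.98+25.51)/2 × 4 = 130.98
  [7→8.5]: (25.51+20.17)/2 × 1.5 = 34.26
  [8.5→14.5]: (20.17+7.50)/2 × 6 = 83.01
  [14.5→16]: (7.50+5.84)/2 × 1.5 = 10.005
  Sum = 318.225 mg/L·h
F = (AUC_ev/D_ev)/(AUC_iv/D_iv) = (318.225/12.5)/(142/5) = 25.458/28.4 = 0.8964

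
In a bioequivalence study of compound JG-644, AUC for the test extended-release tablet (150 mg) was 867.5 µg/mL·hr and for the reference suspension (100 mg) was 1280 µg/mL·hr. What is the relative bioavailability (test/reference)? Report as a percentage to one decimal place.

F_rel = (AUC_test/D_test) / (AUC_ref/D_ref)
      = (867.5/150) / (1280/100)
      = 5.78333 / 12.8 = 0.4518 = 45.18%

F_rel = 45.2%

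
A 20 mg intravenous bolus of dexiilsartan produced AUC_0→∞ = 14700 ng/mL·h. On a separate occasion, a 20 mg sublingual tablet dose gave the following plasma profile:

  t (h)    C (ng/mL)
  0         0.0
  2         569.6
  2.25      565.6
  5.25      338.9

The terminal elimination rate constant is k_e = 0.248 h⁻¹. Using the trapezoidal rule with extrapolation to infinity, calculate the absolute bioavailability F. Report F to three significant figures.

F = 0.234

Trapezoidal AUC_0→5.25 (sublingual tablet):
  [0→2]: (0.0+569.6)/2 × 2 = 569.6
  [2→2.25]: (569.6+565.6)/2 × 0.25 = 141.9
  [2.25→5.25]: (565.6+338.9)/2 × 3 = 1356.75
  Sum = 2068.25 ng/mL·h
Tail: C_last/k_e = 338.9/0.248 = 1366.532
AUC_0→∞ (sublingual tablet) = 2068.25 + 1366.532 = 3434.782 ng/mL·h
F = (AUC_ev/D_ev)/(AUC_iv/D_iv) = (3434.782/20)/(14700/20) = 171.7391/735 = 0.2337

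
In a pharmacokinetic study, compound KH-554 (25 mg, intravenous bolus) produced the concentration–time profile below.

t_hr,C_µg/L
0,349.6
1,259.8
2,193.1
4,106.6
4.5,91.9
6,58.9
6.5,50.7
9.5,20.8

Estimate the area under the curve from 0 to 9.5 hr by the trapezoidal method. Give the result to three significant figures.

Trapezoidal AUC_0→9.5:
  [0→1]: (349.6+259.8)/2 × 1 = 304.7
  [1→2]: (259.8+193.1)/2 × 1 = 226.45
  [2→4]: (193.1+106.6)/2 × 2 = 299.7
  [4→4.5]: (106.6+91.9)/2 × 0.5 = 49.625
  [4.5→6]: (91.9+58.9)/2 × 1.5 = 113.1
  [6→6.5]: (58.9+50.7)/2 × 0.5 = 27.4
  [6.5→9.5]: (50.7+20.8)/2 × 3 = 107.25
  Sum = 1128.225 µg/L·hr

AUC = 1130 µg/L·hr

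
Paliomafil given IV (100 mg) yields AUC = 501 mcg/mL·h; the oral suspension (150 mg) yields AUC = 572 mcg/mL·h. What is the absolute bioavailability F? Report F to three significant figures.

F = 0.761

F = (AUC_ev / D_ev) / (AUC_iv / D_iv)
  = (572/150) / (501/100)
  = 3.81333 / 5.01 = 0.7611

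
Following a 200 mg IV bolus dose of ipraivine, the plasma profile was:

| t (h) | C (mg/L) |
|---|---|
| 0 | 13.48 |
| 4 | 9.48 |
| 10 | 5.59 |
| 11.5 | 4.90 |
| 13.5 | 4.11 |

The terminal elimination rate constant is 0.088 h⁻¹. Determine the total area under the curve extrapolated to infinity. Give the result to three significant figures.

AUC = 155 mg/L·h

Trapezoidal AUC_0→13.5:
  [0→4]: (13.48+9.48)/2 × 4 = 45.92
  [4→10]: (9.48+5.59)/2 × 6 = 45.21
  [10→11.5]: (5.59+4.90)/2 × 1.5 = 7.8675
  [11.5→13.5]: (4.90+4.11)/2 × 2 = 9.01
  Sum = 108.0075 mg/L·h
Extrapolated tail: C_last / k_e = 4.11 / 0.088 = 46.705
AUC_0→∞ = 108.0075 + 46.705 = 154.7125 mg/L·h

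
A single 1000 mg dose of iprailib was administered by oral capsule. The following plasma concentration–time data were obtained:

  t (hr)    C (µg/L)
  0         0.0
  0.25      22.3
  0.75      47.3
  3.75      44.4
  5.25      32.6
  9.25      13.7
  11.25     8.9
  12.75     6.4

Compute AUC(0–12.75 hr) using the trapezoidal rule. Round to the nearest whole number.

AUC = 342 µg/L·hr

Trapezoidal AUC_0→12.75:
  [0→0.25]: (0.0+22.3)/2 × 0.25 = 2.7875
  [0.25→0.75]: (22.3+47.3)/2 × 0.5 = 17.4
  [0.75→3.75]: (47.3+44.4)/2 × 3 = 137.55
  [3.75→5.25]: (44.4+32.6)/2 × 1.5 = 57.75
  [5.25→9.25]: (32.6+13.7)/2 × 4 = 92.6
  [9.25→11.25]: (13.7+8.9)/2 × 2 = 22.6
  [11.25→12.75]: (8.9+6.4)/2 × 1.5 = 11.475
  Sum = 342.1625 µg/L·hr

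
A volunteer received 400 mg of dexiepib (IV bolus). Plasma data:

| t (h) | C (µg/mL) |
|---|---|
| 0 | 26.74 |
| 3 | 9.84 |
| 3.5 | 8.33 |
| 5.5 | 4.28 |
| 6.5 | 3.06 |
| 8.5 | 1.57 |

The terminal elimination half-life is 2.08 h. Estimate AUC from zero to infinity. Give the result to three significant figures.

AUC = 85.0 µg/mL·h

Trapezoidal AUC_0→8.5:
  [0→3]: (26.74+9.84)/2 × 3 = 54.87
  [3→3.5]: (9.84+8.33)/2 × 0.5 = 4.5425
  [3.5→5.5]: (8.33+4.28)/2 × 2 = 12.61
  [5.5→6.5]: (4.28+3.06)/2 × 1 = 3.67
  [6.5→8.5]: (3.06+1.57)/2 × 2 = 4.63
  Sum = 80.3225 µg/mL·h
k_e = ln2 / t½ = 0.693147 / 2.08 = 0.3332 h^-1
Extrapolated tail: C_last / k_e = 1.57 / 0.3332 = 4.712
AUC_0→∞ = 80.3225 + 4.712 = 85.0345 µg/mL·h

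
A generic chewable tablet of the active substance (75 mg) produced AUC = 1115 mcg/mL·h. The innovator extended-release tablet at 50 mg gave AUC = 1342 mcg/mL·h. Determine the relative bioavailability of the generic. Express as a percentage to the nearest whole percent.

F_rel = 55%

F_rel = (AUC_test/D_test) / (AUC_ref/D_ref)
      = (1115/75) / (1342/50)
      = 14.8667 / 26.84 = 0.5539 = 55.39%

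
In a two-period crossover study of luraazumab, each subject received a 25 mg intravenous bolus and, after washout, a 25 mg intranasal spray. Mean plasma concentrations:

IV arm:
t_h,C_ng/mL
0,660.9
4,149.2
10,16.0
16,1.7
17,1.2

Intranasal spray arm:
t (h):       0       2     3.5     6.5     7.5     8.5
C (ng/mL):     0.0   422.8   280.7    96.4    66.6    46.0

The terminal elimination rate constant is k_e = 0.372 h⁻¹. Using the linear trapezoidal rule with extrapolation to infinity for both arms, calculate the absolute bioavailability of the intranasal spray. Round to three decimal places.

F = 0.818

Trapezoidal AUC_0→17 (IV):
  [0→4]: (660.9+149.2)/2 × 4 = 1620.2
  [4→10]: (149.2+16.0)/2 × 6 = 495.6
  [10→16]: (16.0+1.7)/2 × 6 = 53.1
  [16→17]: (1.7+1.2)/2 × 1 = 1.45
  Sum = 2170.35 ng/mL·h
IV tail: 1.2/0.372 = 3.226; AUC_iv,0→∞ = 2170.35 + 3.226 = 2173.576 ng/mL·h
Trapezoidal AUC_0→8.5 (intranasal spray):
  [0→2]: (0.0+422.8)/2 × 2 = 422.8
  [2→3.5]: (422.8+280.7)/2 × 1.5 = 527.625
  [3.5→6.5]: (280.7+96.4)/2 × 3 = 565.65
  [6.5→7.5]: (96.4+66.6)/2 × 1 = 81.5
  [7.5→8.5]: (66.6+46.0)/2 × 1 = 56.3
  Sum = 1653.875 ng/mL·h
intranasal spray tail: 46.0/0.372 = 123.656; AUC_ev,0→∞ = 1653.875 + 123.656 = 1777.531 ng/mL·h
F = (AUC_ev/D_ev)/(AUC_iv/D_iv) = (1777.531/25)/(2173.576/25) = 71.10124/86.94304 = 0.8178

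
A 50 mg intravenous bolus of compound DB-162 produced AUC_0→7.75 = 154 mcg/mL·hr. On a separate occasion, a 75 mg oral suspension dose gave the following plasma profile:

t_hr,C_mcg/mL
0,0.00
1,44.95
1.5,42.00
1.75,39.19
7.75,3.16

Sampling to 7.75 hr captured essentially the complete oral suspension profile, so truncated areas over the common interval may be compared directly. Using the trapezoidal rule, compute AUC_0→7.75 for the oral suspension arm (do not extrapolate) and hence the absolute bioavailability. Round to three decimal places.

Trapezoidal AUC_0→7.75 (oral suspension):
  [0→1]: (0.00+44.95)/2 × 1 = 22.475
  [1→1.5]: (44.95+42.00)/2 × 0.5 = 21.7375
  [1.5→1.75]: (42.00+39.19)/2 × 0.25 = 10.14875
  [1.75→7.75]: (39.19+3.16)/2 × 6 = 127.05
  Sum = 181.41125 mcg/mL·hr
F = (AUC_ev/D_ev)/(AUC_iv/D_iv) = (181.41125/75)/(154/50) = 2.41882/3.08 = 0.7853

F = 0.785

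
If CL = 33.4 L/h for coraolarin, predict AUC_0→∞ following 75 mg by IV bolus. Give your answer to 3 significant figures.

AUC = 2.25 mg/L·h

AUC_0→∞ = Dose_iv / CL
        = 75 / 33.4 = 2.24551 mg/L·h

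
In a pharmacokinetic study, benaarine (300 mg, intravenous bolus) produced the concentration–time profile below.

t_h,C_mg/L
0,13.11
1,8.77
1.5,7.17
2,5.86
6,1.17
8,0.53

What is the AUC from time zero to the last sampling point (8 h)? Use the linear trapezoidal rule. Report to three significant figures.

Trapezoidal AUC_0→8:
  [0→1]: (13.11+8.77)/2 × 1 = 10.94
  [1→1.5]: (8.77+7.17)/2 × 0.5 = 3.985
  [1.5→2]: (7.17+5.86)/2 × 0.5 = 3.2575
  [2→6]: (5.86+1.17)/2 × 4 = 14.06
  [6→8]: (1.17+0.53)/2 × 2 = 1.7
  Sum = 33.9425 mg/L·h

AUC = 33.9 mg/L·h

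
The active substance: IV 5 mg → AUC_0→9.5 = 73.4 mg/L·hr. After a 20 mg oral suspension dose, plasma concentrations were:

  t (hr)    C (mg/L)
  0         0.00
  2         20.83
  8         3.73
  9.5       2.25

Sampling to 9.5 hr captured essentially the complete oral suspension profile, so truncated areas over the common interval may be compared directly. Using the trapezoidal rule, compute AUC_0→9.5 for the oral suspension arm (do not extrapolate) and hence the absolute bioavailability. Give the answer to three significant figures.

F = 0.337

Trapezoidal AUC_0→9.5 (oral suspension):
  [0→2]: (0.00+20.83)/2 × 2 = 20.83
  [2→8]: (20.83+3.73)/2 × 6 = 73.68
  [8→9.5]: (3.73+2.25)/2 × 1.5 = 4.485
  Sum = 98.995 mg/L·hr
F = (AUC_ev/D_ev)/(AUC_iv/D_iv) = (98.995/20)/(73.4/5) = 4.94975/14.68 = 0.3372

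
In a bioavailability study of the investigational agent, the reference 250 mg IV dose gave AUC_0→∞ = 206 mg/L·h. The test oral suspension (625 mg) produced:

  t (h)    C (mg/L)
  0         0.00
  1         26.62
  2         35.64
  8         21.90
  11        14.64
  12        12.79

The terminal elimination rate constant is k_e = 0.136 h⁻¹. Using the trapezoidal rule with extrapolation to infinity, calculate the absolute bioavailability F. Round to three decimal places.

Trapezoidal AUC_0→12 (oral suspension):
  [0→1]: (0.00+26.62)/2 × 1 = 13.31
  [1→2]: (26.62+35.64)/2 × 1 = 31.13
  [2→8]: (35.64+21.90)/2 × 6 = 172.62
  [8→11]: (21.90+14.64)/2 × 3 = 54.81
  [11→12]: (14.64+12.79)/2 × 1 = 13.715
  Sum = 285.585 mg/L·h
Tail: C_last/k_e = 12.79/0.136 = 94.044
AUC_0→∞ (oral suspension) = 285.585 + 94.044 = 379.629 mg/L·h
F = (AUC_ev/D_ev)/(AUC_iv/D_iv) = (379.629/625)/(206/250) = 0.6074064/0.824 = 0.7371

F = 0.737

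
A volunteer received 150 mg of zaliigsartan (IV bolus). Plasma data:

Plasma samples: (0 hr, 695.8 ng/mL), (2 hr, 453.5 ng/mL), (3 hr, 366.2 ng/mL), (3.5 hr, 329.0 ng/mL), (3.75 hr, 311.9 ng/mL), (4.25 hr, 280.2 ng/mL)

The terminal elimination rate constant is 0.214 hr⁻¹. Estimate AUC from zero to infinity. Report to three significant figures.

Trapezoidal AUC_0→4.25:
  [0→2]: (695.8+453.5)/2 × 2 = 1149.3
  [2→3]: (453.5+366.2)/2 × 1 = 409.85
  [3→3.5]: (366.2+329.0)/2 × 0.5 = 173.8
  [3.5→3.75]: (329.0+311.9)/2 × 0.25 = 80.1125
  [3.75→4.25]: (311.9+280.2)/2 × 0.5 = 148.025
  Sum = 1961.0875 ng/mL·hr
Extrapolated tail: C_last / k_e = 280.2 / 0.214 = 1309.346
AUC_0→∞ = 1961.0875 + 1309.346 = 3270.4335 ng/mL·hr

AUC = 3270 ng/mL·hr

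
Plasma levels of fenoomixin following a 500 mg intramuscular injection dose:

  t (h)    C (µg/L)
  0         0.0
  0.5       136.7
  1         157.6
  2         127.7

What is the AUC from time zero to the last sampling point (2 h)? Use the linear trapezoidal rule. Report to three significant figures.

AUC = 250 µg/L·h

Trapezoidal AUC_0→2:
  [0→0.5]: (0.0+136.7)/2 × 0.5 = 34.175
  [0.5→1]: (136.7+157.6)/2 × 0.5 = 73.575
  [1→2]: (157.6+127.7)/2 × 1 = 142.65
  Sum = 250.4 µg/L·h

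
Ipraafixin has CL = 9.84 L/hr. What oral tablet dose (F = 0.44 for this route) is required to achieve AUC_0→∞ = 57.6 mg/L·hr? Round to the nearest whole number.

Dose = CL × AUC_0→∞ / F
     = 9.84 × 57.6 / 0.44 = 1288.15 mg

Dose = 1288 mg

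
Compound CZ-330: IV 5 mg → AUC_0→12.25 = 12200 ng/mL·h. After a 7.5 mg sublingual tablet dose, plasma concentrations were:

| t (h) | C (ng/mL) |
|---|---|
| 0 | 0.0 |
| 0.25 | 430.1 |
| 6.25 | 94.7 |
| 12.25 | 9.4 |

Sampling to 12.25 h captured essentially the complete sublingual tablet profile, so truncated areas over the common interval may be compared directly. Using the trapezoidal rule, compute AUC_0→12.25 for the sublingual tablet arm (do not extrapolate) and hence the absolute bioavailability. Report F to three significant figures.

Trapezoidal AUC_0→12.25 (sublingual tablet):
  [0→0.25]: (0.0+430.1)/2 × 0.25 = 53.7625
  [0.25→6.25]: (430.1+94.7)/2 × 6 = 1574.4
  [6.25→12.25]: (94.7+9.4)/2 × 6 = 312.3
  Sum = 1940.4625 ng/mL·h
F = (AUC_ev/D_ev)/(AUC_iv/D_iv) = (1940.4625/7.5)/(12200/5) = 258.728/2440 = 0.1060

F = 0.106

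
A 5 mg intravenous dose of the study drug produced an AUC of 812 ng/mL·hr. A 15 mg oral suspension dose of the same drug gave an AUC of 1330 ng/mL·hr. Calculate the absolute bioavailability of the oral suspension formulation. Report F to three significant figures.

F = 0.546

F = (AUC_ev / D_ev) / (AUC_iv / D_iv)
  = (1330/15) / (812/5)
  = 88.6667 / 162.4 = 0.5460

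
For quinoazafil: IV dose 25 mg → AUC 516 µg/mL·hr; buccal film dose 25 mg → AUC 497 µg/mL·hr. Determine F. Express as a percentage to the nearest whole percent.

F = (AUC_ev / D_ev) / (AUC_iv / D_iv)
  = (497/25) / (516/25)
  = 19.88 / 20.64 = 0.9632
  = 96.32%

F = 96%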